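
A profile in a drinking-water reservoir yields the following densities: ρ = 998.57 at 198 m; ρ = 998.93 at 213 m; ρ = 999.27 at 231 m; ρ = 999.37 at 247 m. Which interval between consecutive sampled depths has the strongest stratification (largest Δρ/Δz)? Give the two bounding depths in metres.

Compute the density gradient over each adjacent pair:
  198–213 m: Δρ/Δz = 0.36/15 = 0.024 kg m⁻⁴
  213–231 m: Δρ/Δz = 0.34/18 = 0.019 kg m⁻⁴
  231–247 m: Δρ/Δz = 0.10/16 = 6.3 × 10⁻³ kg m⁻⁴
The largest gradient is in the 198–213 m interval — the pycnocline.

198–213 m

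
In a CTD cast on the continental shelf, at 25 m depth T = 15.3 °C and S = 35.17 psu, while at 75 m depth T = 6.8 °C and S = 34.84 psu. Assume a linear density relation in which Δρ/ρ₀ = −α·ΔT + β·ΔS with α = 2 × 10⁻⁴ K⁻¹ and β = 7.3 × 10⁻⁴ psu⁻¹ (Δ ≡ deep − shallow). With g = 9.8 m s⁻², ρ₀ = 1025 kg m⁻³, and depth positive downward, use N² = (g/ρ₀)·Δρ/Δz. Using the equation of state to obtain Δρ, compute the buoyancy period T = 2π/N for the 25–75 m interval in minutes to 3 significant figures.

ΔT = -8.5 K, ΔS = -0.33 psu (deep − shallow).
Δρ/ρ₀ = −αΔT + βΔS = 1.70 × 10⁻³ − 2.409 × 10⁻⁴ = 1.4591 × 10⁻³, so Δρ ≈ 1.496 kg m⁻³.
N² = (g/ρ₀)·Δρ/Δz = g·(Δρ/ρ₀)/Δz = 9.8 × 1.4591 × 10⁻³ / 50 = 2.8598 × 10⁻⁴ s⁻².
N = √(2.8598 × 10⁻⁴) = 0.016911 rad s⁻¹ → T = 2π/N = 371.54 s = 6.1923 min ≈ 6.19 min.

6.19 min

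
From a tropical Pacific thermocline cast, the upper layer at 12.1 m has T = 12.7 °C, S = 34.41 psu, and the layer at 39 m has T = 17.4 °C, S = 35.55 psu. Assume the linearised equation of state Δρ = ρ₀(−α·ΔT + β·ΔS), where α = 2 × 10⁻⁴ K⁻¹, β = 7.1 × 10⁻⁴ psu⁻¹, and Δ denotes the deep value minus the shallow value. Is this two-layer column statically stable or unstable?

ΔT = 17.4 − 12.7 = +4.7 K and ΔS = 35.55 − 34.41 = +1.14 psu (deep − shallow).
−αΔT = -9.40 × 10⁻⁴; βΔS = 8.094 × 10⁻⁴; sum Δρ/ρ₀ = -1.306 × 10⁻⁴.
Δρ/ρ₀ < 0, so Δρ < 0: deeper water is lighter → statically unstable; the column would overturn.

unstable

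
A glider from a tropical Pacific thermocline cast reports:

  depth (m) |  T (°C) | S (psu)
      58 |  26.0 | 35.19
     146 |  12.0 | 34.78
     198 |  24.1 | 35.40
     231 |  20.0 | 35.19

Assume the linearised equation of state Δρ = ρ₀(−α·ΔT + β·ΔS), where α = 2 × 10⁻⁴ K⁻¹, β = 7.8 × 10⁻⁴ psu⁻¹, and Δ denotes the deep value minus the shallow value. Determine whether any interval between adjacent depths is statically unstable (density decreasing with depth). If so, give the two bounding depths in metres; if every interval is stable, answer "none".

Evaluate Δρ/ρ₀ = −αΔT + βΔS across each adjacent pair:
  58–146 m: −αΔT+βΔS = −(2 × 10⁻⁴)(-14.0)+(7.8 × 10⁻⁴)(-0.41) = 2.5 × 10⁻³ → stable
  146–198 m: −αΔT+βΔS = −(2 × 10⁻⁴)(+12.1)+(7.8 × 10⁻⁴)(+0.62) = -1.9 × 10⁻³ → UNSTABLE
  198–231 m: −αΔT+βΔS = −(2 × 10⁻⁴)(-4.1)+(7.8 × 10⁻⁴)(-0.21) = 6.6 × 10⁻⁴ → stable
The 146–198 m interval has Δρ < 0: lighter water underlies denser water.

146–198 m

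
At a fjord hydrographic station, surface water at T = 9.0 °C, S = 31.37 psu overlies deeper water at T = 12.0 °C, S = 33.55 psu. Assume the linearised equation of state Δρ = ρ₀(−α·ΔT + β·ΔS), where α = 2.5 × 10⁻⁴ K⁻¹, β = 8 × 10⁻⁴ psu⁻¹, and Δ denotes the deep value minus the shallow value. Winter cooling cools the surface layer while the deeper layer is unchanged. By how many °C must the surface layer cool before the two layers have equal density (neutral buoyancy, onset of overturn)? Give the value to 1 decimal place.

Neutral buoyancy requires Δρ = 0, i.e. −α(T_deep − T_surf′) + β(S_deep − S_surf) = 0.
T_surf′ = T_deep − (β/α)·ΔS = 12.0 − (8 × 10⁻⁴/2.5 × 10⁻⁴)·(+2.18) = 5.024 °C.
Cooling required: 9.0 − (5.024) = 3.976 °C.

4.0 °C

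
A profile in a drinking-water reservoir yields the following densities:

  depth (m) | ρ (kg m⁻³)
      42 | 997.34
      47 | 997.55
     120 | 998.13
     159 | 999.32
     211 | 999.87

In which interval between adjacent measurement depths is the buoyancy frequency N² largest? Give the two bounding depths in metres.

Compute the density gradient over each adjacent pair:
  42–47 m: Δρ/Δz = 0.21/5 = 0.042 kg m⁻⁴
  47–120 m: Δρ/Δz = 0.58/73 = 7.9 × 10⁻³ kg m⁻⁴
  120–159 m: Δρ/Δz = 1.19/39 = 0.031 kg m⁻⁴
  159–211 m: Δρ/Δz = 0.55/52 = 0.011 kg m⁻⁴
The largest gradient is in the 42–47 m interval — the pycnocline.

42–47 m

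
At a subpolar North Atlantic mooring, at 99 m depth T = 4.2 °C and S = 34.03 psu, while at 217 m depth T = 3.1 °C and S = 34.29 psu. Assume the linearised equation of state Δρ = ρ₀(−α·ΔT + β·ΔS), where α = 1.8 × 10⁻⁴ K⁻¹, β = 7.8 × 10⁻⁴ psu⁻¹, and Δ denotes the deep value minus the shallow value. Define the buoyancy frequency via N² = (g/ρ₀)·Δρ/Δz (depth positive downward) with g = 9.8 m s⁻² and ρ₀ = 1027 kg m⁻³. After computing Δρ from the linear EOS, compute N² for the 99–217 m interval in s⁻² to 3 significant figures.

3.33 × 10⁻⁵ s⁻²

ΔT = -1.1 K, ΔS = +0.26 psu (deep − shallow).
Δρ/ρ₀ = −αΔT + βΔS = 1.98 × 10⁻⁴ + 2.028 × 10⁻⁴ = 4.008 × 10⁻⁴, so Δρ ≈ 0.4116 kg m⁻³.
N² = (g/ρ₀)·Δρ/Δz = g·(Δρ/ρ₀)/Δz = 9.8 × 4.008 × 10⁻⁴ / 118 = 3.3287 × 10⁻⁵ s⁻² ≈ 3.33 × 10⁻⁵ s⁻².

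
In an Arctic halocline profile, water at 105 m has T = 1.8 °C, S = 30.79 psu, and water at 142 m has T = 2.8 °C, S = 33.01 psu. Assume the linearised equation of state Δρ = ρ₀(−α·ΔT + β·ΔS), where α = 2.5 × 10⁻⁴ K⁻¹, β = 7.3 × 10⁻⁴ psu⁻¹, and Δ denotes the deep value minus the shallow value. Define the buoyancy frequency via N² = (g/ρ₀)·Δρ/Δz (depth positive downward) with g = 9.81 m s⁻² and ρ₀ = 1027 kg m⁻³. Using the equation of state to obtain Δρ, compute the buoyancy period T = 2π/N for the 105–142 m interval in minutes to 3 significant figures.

ΔT = +1.0 K, ΔS = +2.22 psu (deep − shallow).
Δρ/ρ₀ = −αΔT + βΔS = -2.50 × 10⁻⁴ + 1.6206 × 10⁻³ = 1.3706 × 10⁻³, so Δρ ≈ 1.408 kg m⁻³.
N² = (g/ρ₀)·Δρ/Δz = g·(Δρ/ρ₀)/Δz = 9.81 × 1.3706 × 10⁻³ / 37 = 3.6339 × 10⁻⁴ s⁻².
N = √(3.6339 × 10⁻⁴) = 0.019063 rad s⁻¹ → T = 2π/N = 329.60 s = 5.4933 min ≈ 5.49 min.

5.49 min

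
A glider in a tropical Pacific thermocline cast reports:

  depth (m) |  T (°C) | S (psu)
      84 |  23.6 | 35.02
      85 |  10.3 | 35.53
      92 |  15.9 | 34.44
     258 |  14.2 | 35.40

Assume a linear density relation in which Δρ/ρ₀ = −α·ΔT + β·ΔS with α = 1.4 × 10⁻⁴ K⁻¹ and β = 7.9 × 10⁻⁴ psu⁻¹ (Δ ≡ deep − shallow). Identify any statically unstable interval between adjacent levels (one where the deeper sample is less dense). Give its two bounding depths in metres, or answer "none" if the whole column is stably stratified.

85–92 m

Evaluate Δρ/ρ₀ = −αΔT + βΔS across each adjacent pair:
  84–85 m: −αΔT+βΔS = −(1.4 × 10⁻⁴)(-13.3)+(7.9 × 10⁻⁴)(+0.51) = 2.3 × 10⁻³ → stable
  85–92 m: −αΔT+βΔS = −(1.4 × 10⁻⁴)(+5.6)+(7.9 × 10⁻⁴)(-1.09) = -1.6 × 10⁻³ → UNSTABLE
  92–258 m: −αΔT+βΔS = −(1.4 × 10⁻⁴)(-1.7)+(7.9 × 10⁻⁴)(+0.96) = 1.0 × 10⁻³ → stable
The 85–92 m interval has Δρ < 0: lighter water underlies denser water.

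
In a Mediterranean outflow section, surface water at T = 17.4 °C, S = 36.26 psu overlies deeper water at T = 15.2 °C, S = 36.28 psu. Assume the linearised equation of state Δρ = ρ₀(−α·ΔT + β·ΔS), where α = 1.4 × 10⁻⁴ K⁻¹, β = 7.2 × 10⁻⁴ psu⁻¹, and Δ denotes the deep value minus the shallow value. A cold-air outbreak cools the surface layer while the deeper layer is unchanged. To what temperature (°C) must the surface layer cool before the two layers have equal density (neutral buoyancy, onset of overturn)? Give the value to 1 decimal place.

15.1 °C

Neutral buoyancy requires Δρ = 0, i.e. −α(T_deep − T_surf′) + β(S_deep − S_surf) = 0.
T_surf′ = T_deep − (β/α)·ΔS = 15.2 − (7.2 × 10⁻⁴/1.4 × 10⁻⁴)·(+0.02) = 15.097 °C.
Cooling required: 17.4 − (15.097) = 2.303 °C.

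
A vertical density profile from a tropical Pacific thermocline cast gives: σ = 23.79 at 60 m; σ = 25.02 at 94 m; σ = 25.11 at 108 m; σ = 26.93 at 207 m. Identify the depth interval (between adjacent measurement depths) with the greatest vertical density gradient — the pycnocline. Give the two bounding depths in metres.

60–94 m

Compute the density gradient over each adjacent pair:
  60–94 m: Δρ/Δz = 1.23/34 = 0.036 kg m⁻⁴
  94–108 m: Δρ/Δz = 0.09/14 = 6.4 × 10⁻³ kg m⁻⁴
  108–207 m: Δρ/Δz = 1.82/99 = 0.018 kg m⁻⁴
The largest gradient is in the 60–94 m interval — the pycnocline.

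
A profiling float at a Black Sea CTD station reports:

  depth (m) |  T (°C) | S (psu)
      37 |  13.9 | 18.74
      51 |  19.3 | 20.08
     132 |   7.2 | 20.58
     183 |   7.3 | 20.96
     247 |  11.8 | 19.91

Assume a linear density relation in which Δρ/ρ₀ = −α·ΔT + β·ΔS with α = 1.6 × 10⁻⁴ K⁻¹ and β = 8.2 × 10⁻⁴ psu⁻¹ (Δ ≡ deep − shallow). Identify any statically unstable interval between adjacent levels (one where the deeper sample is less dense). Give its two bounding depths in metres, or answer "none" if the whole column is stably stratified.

183–247 m

Evaluate Δρ/ρ₀ = −αΔT + βΔS across each adjacent pair:
  37–51 m: −αΔT+βΔS = −(1.6 × 10⁻⁴)(+5.4)+(8.2 × 10⁻⁴)(+1.34) = 2.3 × 10⁻⁴ → stable
  51–132 m: −αΔT+βΔS = −(1.6 × 10⁻⁴)(-12.1)+(8.2 × 10⁻⁴)(+0.50) = 2.3 × 10⁻³ → stable
  132–183 m: −αΔT+βΔS = −(1.6 × 10⁻⁴)(+0.1)+(8.2 × 10⁻⁴)(+0.38) = 3.0 × 10⁻⁴ → stable
  183–247 m: −αΔT+βΔS = −(1.6 × 10⁻⁴)(+4.5)+(8.2 × 10⁻⁴)(-1.05) = -1.6 × 10⁻³ → UNSTABLE
The 183–247 m interval has Δρ < 0: lighter water underlies denser water.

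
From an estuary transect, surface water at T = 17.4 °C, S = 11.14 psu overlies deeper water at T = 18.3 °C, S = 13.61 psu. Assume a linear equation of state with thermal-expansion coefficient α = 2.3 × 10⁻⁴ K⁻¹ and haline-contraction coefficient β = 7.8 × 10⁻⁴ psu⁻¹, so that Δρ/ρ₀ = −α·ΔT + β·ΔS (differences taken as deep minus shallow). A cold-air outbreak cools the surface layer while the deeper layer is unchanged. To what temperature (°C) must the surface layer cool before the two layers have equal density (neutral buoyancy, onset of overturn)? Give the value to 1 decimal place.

Neutral buoyancy requires Δρ = 0, i.e. −α(T_deep − T_surf′) + β(S_deep − S_surf) = 0.
T_surf′ = T_deep − (β/α)·ΔS = 18.3 − (7.8 × 10⁻⁴/2.3 × 10⁻⁴)·(+2.47) = 9.923 °C.
Cooling required: 17.4 − (9.923) = 7.477 °C.

9.9 °C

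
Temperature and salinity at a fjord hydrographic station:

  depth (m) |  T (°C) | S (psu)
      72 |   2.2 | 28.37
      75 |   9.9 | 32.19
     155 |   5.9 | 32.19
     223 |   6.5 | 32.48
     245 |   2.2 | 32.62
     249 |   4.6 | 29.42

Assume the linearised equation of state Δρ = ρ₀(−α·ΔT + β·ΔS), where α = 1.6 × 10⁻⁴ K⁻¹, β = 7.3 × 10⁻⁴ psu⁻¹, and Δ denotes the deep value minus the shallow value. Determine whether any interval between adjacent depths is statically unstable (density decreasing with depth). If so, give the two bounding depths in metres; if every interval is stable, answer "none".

Evaluate Δρ/ρ₀ = −αΔT + βΔS across each adjacent pair:
  72–75 m: −αΔT+βΔS = −(1.6 × 10⁻⁴)(+7.7)+(7.3 × 10⁻⁴)(+3.82) = 1.6 × 10⁻³ → stable
  75–155 m: −αΔT+βΔS = −(1.6 × 10⁻⁴)(-4.0)+(7.3 × 10⁻⁴)(+0.00) = 6.4 × 10⁻⁴ → stable
  155–223 m: −αΔT+βΔS = −(1.6 × 10⁻⁴)(+0.6)+(7.3 × 10⁻⁴)(+0.29) = 1.2 × 10⁻⁴ → stable
  223–245 m: −αΔT+βΔS = −(1.6 × 10⁻⁴)(-4.3)+(7.3 × 10⁻⁴)(+0.14) = 7.9 × 10⁻⁴ → stable
  245–249 m: −αΔT+βΔS = −(1.6 × 10⁻⁴)(+2.4)+(7.3 × 10⁻⁴)(-3.20) = -2.7 × 10⁻³ → UNSTABLE
The 245–249 m interval has Δρ < 0: lighter water underlies denser water.

245–249 m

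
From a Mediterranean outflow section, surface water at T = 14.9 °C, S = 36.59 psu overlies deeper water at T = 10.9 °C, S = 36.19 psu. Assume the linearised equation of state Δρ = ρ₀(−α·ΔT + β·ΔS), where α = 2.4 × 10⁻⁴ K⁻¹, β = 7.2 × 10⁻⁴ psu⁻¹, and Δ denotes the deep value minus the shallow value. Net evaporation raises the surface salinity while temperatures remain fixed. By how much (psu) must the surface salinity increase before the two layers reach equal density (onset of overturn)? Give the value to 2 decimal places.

0.93 psu

Neutral buoyancy requires −α(T_deep − T_surf) + β(S_deep − S_surf′) = 0.
S_surf′ = S_deep − (α/β)·ΔT = 36.19 − (2.4 × 10⁻⁴/7.2 × 10⁻⁴)·(-4.0) = 37.5233 psu.
Increase required: 37.5233 − 36.59 = 0.9333 psu.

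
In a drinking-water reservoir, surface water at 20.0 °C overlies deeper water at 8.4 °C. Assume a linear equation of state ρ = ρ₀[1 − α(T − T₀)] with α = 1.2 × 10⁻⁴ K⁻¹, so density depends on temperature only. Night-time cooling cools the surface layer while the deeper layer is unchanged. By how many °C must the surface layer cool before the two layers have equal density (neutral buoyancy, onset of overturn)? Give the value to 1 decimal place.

With temperature the only control, equal density requires T_surf′ = T_deep.
T_surf′ = 8.4 °C.
Cooling required: 20.0 − 8.4 = 11.6 °C.

11.6 °C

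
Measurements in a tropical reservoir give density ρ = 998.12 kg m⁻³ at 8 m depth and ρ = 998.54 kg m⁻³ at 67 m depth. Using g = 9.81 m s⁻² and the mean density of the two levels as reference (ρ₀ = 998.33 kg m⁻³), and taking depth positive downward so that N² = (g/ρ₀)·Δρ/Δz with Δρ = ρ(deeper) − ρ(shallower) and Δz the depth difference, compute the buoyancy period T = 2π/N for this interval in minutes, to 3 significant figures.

Δρ = 998.54 − 998.12 = 0.42 kg m⁻³ over Δz = 67 − 8 = 59 m.
N² = (9.81/998.33) × (0.42/59) = 6.9951 × 10⁻⁵ s⁻².
N = √(6.9951 × 10⁻⁵) = 8.3637 × 10⁻³ rad s⁻¹, so T = 2π/N = 751.24 s = 12.521 min ≈ 12.5 min.

12.5 min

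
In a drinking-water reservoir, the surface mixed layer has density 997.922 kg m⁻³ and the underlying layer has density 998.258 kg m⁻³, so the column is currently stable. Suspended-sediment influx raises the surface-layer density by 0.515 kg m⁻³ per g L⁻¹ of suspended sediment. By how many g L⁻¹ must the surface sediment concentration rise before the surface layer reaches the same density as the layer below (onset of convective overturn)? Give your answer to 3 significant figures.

Density deficit of the surface layer: 998.258 − 997.922 = 0.336 kg m⁻³.
Required change = 0.336 / 0.515 = 0.652 g L⁻¹.

0.652 g L⁻¹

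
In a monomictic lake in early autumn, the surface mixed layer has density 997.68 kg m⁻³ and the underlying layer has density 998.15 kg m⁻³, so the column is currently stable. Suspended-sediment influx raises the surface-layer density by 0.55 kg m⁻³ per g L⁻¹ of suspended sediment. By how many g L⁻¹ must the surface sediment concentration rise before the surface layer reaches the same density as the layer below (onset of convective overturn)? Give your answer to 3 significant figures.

Density deficit of the surface layer: 998.15 − 997.68 = 0.47 kg m⁻³.
Required change = 0.47 / 0.55 = 0.855 g L⁻¹.

0.855 g L⁻¹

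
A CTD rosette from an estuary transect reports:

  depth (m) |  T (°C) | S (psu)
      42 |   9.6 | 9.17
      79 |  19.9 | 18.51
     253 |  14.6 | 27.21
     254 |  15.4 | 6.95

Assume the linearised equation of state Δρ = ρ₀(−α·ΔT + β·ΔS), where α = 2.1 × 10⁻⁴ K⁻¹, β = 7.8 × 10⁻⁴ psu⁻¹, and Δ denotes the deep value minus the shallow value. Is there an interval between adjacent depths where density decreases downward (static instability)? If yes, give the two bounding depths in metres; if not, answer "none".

Evaluate Δρ/ρ₀ = −αΔT + βΔS across each adjacent pair:
  42–79 m: −αΔT+βΔS = −(2.1 × 10⁻⁴)(+10.3)+(7.8 × 10⁻⁴)(+9.34) = 5.1 × 10⁻³ → stable
  79–253 m: −αΔT+βΔS = −(2.1 × 10⁻⁴)(-5.3)+(7.8 × 10⁻⁴)(+8.70) = 7.9 × 10⁻³ → stable
  253–254 m: −αΔT+βΔS = −(2.1 × 10⁻⁴)(+0.8)+(7.8 × 10⁻⁴)(-20.26) = -0.016 → UNSTABLE
The 253–254 m interval has Δρ < 0: lighter water underlies denser water.

253–254 m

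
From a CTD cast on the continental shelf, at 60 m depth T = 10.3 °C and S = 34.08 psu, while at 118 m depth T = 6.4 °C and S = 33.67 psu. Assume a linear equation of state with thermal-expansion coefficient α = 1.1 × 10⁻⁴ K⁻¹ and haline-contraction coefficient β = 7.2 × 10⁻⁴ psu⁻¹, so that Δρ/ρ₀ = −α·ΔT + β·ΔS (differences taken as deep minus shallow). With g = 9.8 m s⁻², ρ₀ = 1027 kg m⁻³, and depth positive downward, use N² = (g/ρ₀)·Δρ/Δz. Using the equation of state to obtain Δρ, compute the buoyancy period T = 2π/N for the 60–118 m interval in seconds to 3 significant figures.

1.32 × 10³ s

ΔT = -3.9 K, ΔS = -0.41 psu (deep − shallow).
Δρ/ρ₀ = −αΔT + βΔS = 4.29 × 10⁻⁴ − 2.952 × 10⁻⁴ = 1.338 × 10⁻⁴, so Δρ ≈ 0.1374 kg m⁻³.
N² = (g/ρ₀)·Δρ/Δz = g·(Δρ/ρ₀)/Δz = 9.8 × 1.338 × 10⁻⁴ / 58 = 2.2608 × 10⁻⁵ s⁻².
N = √(2.2608 × 10⁻⁵) = 4.7548 × 10⁻³ rad s⁻¹ → T = 2π/N = 1.3214 × 10³ s ≈ 1.32 × 10³ s.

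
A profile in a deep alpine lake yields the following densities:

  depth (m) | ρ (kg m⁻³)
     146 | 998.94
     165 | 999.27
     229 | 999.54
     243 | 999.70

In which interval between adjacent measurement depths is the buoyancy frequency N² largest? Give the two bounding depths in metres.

Compute the density gradient over each adjacent pair:
  146–165 m: Δρ/Δz = 0.33/19 = 0.017 kg m⁻⁴
  165–229 m: Δρ/Δz = 0.27/64 = 4.2 × 10⁻³ kg m⁻⁴
  229–243 m: Δρ/Δz = 0.16/14 = 0.011 kg m⁻⁴
The largest gradient is in the 146–165 m interval — the pycnocline.

146–165 m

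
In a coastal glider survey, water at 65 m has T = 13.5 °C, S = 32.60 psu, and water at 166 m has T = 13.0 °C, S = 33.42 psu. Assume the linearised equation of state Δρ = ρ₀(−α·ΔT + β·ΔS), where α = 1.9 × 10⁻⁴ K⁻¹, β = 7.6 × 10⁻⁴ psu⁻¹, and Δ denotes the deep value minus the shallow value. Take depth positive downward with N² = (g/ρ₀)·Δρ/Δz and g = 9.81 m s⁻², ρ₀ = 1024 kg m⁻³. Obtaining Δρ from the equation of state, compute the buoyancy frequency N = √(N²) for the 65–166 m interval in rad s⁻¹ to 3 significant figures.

ΔT = -0.5 K, ΔS = +0.82 psu (deep − shallow).
Δρ/ρ₀ = −αΔT + βΔS = 9.50 × 10⁻⁵ + 6.232 × 10⁻⁴ = 7.182 × 10⁻⁴, so Δρ ≈ 0.7354 kg m⁻³.
N² = (g/ρ₀)·Δρ/Δz = g·(Δρ/ρ₀)/Δz = 9.81 × 7.182 × 10⁻⁴ / 101 = 6.9758 × 10⁻⁵ s⁻².
N = √(6.9758 × 10⁻⁵) = 8.3521 × 10⁻³ rad s⁻¹ ≈ 8.35 × 10⁻³ rad s⁻¹.

8.35 × 10⁻³ rad s⁻¹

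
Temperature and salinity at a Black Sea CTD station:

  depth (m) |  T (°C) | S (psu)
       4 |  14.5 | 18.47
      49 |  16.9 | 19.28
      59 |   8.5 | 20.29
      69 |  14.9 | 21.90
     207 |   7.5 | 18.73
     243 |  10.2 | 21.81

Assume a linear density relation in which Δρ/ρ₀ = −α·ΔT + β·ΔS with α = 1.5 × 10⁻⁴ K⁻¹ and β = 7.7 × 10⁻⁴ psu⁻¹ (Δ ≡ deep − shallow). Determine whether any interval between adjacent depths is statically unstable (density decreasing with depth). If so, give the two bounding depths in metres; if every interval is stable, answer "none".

Evaluate Δρ/ρ₀ = −αΔT + βΔS across each adjacent pair:
  4–49 m: −αΔT+βΔS = −(1.5 × 10⁻⁴)(+2.4)+(7.7 × 10⁻⁴)(+0.81) = 2.6 × 10⁻⁴ → stable
  49–59 m: −αΔT+βΔS = −(1.5 × 10⁻⁴)(-8.4)+(7.7 × 10⁻⁴)(+1.01) = 2.0 × 10⁻³ → stable
  59–69 m: −αΔT+βΔS = −(1.5 × 10⁻⁴)(+6.4)+(7.7 × 10⁻⁴)(+1.61) = 2.8 × 10⁻⁴ → stable
  69–207 m: −αΔT+βΔS = −(1.5 × 10⁻⁴)(-7.4)+(7.7 × 10⁻⁴)(-3.17) = -1.3 × 10⁻³ → UNSTABLE
  207–243 m: −αΔT+βΔS = −(1.5 × 10⁻⁴)(+2.7)+(7.7 × 10⁻⁴)(+3.08) = 2.0 × 10⁻³ → stable
The 69–207 m interval has Δρ < 0: lighter water underlies denser water.

69–207 m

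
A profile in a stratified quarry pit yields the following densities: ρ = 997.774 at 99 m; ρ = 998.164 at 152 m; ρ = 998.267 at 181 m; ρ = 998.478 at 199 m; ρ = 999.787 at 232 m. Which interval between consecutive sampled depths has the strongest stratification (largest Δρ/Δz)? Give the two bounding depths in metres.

199–232 m

Compute the density gradient over each adjacent pair:
  99–152 m: Δρ/Δz = 0.390/53 = 7.4 × 10⁻³ kg m⁻⁴
  152–181 m: Δρ/Δz = 0.103/29 = 3.6 × 10⁻³ kg m⁻⁴
  181–199 m: Δρ/Δz = 0.211/18 = 0.012 kg m⁻⁴
  199–232 m: Δρ/Δz = 1.309/33 = 0.040 kg m⁻⁴
The largest gradient is in the 199–232 m interval — the pycnocline.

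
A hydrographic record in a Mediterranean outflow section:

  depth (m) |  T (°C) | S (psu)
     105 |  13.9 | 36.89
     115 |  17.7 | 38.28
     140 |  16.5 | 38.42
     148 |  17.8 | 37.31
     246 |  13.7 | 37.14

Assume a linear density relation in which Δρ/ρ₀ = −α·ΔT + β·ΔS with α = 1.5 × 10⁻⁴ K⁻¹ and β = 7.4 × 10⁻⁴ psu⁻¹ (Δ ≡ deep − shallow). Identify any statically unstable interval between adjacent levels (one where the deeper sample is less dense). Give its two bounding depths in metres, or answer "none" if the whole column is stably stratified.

Evaluate Δρ/ρ₀ = −αΔT + βΔS across each adjacent pair:
  105–115 m: −αΔT+βΔS = −(1.5 × 10⁻⁴)(+3.8)+(7.4 × 10⁻⁴)(+1.39) = 4.6 × 10⁻⁴ → stable
  115–140 m: −αΔT+βΔS = −(1.5 × 10⁻⁴)(-1.2)+(7.4 × 10⁻⁴)(+0.14) = 2.8 × 10⁻⁴ → stable
  140–148 m: −αΔT+βΔS = −(1.5 × 10⁻⁴)(+1.3)+(7.4 × 10⁻⁴)(-1.11) = -1.0 × 10⁻³ → UNSTABLE
  148–246 m: −αΔT+βΔS = −(1.5 × 10⁻⁴)(-4.1)+(7.4 × 10⁻⁴)(-0.17) = 4.9 × 10⁻⁴ → stable
The 140–148 m interval has Δρ < 0: lighter water underlies denser water.

140–148 m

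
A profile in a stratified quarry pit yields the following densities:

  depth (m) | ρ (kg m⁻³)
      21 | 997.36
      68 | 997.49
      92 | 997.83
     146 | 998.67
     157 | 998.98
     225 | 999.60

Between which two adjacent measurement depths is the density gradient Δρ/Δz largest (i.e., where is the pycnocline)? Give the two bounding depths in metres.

146–157 m

Compute the density gradient over each adjacent pair:
  21–68 m: Δρ/Δz = 0.13/47 = 2.8 × 10⁻³ kg m⁻⁴
  68–92 m: Δρ/Δz = 0.34/24 = 0.014 kg m⁻⁴
  92–146 m: Δρ/Δz = 0.84/54 = 0.016 kg m⁻⁴
  146–157 m: Δρ/Δz = 0.31/11 = 0.028 kg m⁻⁴
  157–225 m: Δρ/Δz = 0.62/68 = 9.1 × 10⁻³ kg m⁻⁴
The largest gradient is in the 146–157 m interval — the pycnocline.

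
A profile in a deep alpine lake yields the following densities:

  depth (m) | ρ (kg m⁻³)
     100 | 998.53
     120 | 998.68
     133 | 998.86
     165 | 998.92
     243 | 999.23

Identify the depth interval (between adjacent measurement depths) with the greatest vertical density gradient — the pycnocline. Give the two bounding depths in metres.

120–133 m

Compute the density gradient over each adjacent pair:
  100–120 m: Δρ/Δz = 0.15/20 = 7.5 × 10⁻³ kg m⁻⁴
  120–133 m: Δρ/Δz = 0.18/13 = 0.014 kg m⁻⁴
  133–165 m: Δρ/Δz = 0.06/32 = 1.9 × 10⁻³ kg m⁻⁴
  165–243 m: Δρ/Δz = 0.31/78 = 4.0 × 10⁻³ kg m⁻⁴
The largest gradient is in the 120–133 m interval — the pycnocline.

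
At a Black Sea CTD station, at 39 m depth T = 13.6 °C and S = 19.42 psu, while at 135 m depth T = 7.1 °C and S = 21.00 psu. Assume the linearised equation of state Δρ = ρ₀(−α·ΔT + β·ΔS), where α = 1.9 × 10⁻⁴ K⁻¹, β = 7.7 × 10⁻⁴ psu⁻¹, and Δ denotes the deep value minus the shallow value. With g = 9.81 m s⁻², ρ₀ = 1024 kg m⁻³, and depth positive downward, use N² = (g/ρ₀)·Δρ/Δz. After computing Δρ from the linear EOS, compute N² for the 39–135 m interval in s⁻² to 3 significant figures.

ΔT = -6.5 K, ΔS = +1.58 psu (deep − shallow).
Δρ/ρ₀ = −αΔT + βΔS = 1.235 × 10⁻³ + 1.2166 × 10⁻³ = 2.4516 × 10⁻³, so Δρ ≈ 2.510 kg m⁻³.
N² = (g/ρ₀)·Δρ/Δz = g·(Δρ/ρ₀)/Δz = 9.81 × 2.4516 × 10⁻³ / 96 = 2.5052 × 10⁻⁴ s⁻² ≈ 2.51 × 10⁻⁴ s⁻².

2.51 × 10⁻⁴ s⁻²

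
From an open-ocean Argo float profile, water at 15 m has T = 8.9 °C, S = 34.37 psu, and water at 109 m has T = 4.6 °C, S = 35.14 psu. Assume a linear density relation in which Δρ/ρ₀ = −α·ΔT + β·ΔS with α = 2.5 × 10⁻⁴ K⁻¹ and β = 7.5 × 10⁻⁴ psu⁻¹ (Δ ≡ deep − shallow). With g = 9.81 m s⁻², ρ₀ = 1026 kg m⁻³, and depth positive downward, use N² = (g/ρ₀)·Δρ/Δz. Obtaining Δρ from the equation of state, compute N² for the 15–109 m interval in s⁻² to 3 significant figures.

1.72 × 10⁻⁴ s⁻²

ΔT = -4.3 K, ΔS = +0.77 psu (deep − shallow).
Δρ/ρ₀ = −αΔT + βΔS = 1.075 × 10⁻³ + 5.775 × 10⁻⁴ = 1.6525 × 10⁻³, so Δρ ≈ 1.695 kg m⁻³.
N² = (g/ρ₀)·Δρ/Δz = g·(Δρ/ρ₀)/Δz = 9.81 × 1.6525 × 10⁻³ / 94 = 1.7246 × 10⁻⁴ s⁻² ≈ 1.72 × 10⁻⁴ s⁻².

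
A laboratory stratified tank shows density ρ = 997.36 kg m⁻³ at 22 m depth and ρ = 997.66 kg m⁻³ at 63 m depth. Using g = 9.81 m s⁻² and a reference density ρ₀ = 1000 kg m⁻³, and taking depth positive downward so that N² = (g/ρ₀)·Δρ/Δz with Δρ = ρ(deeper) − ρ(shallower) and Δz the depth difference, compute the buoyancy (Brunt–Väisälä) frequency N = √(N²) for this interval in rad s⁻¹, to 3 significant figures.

8.47 × 10⁻³ rad s⁻¹

Δρ = 997.66 − 997.36 = 0.30 kg m⁻³ over Δz = 63 − 22 = 41 m.
N² = (9.81/1000) × (0.30/41) = 7.1780 × 10⁻⁵ s⁻².
N = √(7.1780 × 10⁻⁵) = 8.4723 × 10⁻³ rad s⁻¹ ≈ 8.47 × 10⁻³ rad s⁻¹.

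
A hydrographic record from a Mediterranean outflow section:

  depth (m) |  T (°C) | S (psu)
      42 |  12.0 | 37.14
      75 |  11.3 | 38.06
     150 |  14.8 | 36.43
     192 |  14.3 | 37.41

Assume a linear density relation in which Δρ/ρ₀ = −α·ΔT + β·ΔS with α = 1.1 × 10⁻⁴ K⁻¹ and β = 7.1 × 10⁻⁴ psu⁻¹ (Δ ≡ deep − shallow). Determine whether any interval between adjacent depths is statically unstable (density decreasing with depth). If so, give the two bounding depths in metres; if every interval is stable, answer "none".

75–150 m

Evaluate Δρ/ρ₀ = −αΔT + βΔS across each adjacent pair:
  42–75 m: −αΔT+βΔS = −(1.1 × 10⁻⁴)(-0.7)+(7.1 × 10⁻⁴)(+0.92) = 7.3 × 10⁻⁴ → stable
  75–150 m: −αΔT+βΔS = −(1.1 × 10⁻⁴)(+3.5)+(7.1 × 10⁻⁴)(-1.63) = -1.5 × 10⁻³ → UNSTABLE
  150–192 m: −αΔT+βΔS = −(1.1 × 10⁻⁴)(-0.5)+(7.1 × 10⁻⁴)(+0.98) = 7.5 × 10⁻⁴ → stable
The 75–150 m interval has Δρ < 0: lighter water underlies denser water.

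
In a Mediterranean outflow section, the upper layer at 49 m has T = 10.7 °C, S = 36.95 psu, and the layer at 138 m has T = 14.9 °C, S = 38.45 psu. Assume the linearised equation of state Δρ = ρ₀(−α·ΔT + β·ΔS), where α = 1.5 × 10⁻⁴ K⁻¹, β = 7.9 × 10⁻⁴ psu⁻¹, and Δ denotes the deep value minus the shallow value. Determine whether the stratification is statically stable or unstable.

stable

ΔT = 14.9 − 10.7 = +4.2 K and ΔS = 38.45 − 36.95 = +1.50 psu (deep − shallow).
−αΔT = -6.30 × 10⁻⁴; βΔS = 1.185 × 10⁻³; sum Δρ/ρ₀ = 5.55 × 10⁻⁴.
Δρ/ρ₀ > 0, so Δρ > 0: deeper water is denser → statically stable.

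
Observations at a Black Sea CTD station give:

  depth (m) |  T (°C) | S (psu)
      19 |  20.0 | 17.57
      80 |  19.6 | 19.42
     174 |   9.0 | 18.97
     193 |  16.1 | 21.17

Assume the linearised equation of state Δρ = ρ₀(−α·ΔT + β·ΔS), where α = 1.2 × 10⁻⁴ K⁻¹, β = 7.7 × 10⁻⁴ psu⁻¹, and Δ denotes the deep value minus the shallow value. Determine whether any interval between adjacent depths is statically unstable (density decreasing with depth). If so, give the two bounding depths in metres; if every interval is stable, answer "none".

none

Evaluate Δρ/ρ₀ = −αΔT + βΔS across each adjacent pair:
  19–80 m: −αΔT+βΔS = −(1.2 × 10⁻⁴)(-0.4)+(7.7 × 10⁻⁴)(+1.85) = 1.5 × 10⁻³ → stable
  80–174 m: −αΔT+βΔS = −(1.2 × 10⁻⁴)(-10.6)+(7.7 × 10⁻⁴)(-0.45) = 9.3 × 10⁻⁴ → stable
  174–193 m: −αΔT+βΔS = −(1.2 × 10⁻⁴)(+7.1)+(7.7 × 10⁻⁴)(+2.20) = 8.4 × 10⁻⁴ → stable
Every interval has Δρ > 0: the column is stably stratified throughout.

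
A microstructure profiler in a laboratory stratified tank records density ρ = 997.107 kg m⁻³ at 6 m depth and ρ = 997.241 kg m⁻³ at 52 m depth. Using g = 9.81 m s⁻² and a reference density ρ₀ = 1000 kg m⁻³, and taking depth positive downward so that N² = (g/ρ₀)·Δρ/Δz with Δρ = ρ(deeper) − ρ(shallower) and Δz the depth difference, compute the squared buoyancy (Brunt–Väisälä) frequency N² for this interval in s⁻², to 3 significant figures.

2.86 × 10⁻⁵ s⁻²

Δρ = 997.241 − 997.107 = 0.134 kg m⁻³ over Δz = 52 − 6 = 46 m.
N² = (9.81/1000) × (0.134/46) = 2.8577 × 10⁻⁵ s⁻² ≈ 2.86 × 10⁻⁵ s⁻².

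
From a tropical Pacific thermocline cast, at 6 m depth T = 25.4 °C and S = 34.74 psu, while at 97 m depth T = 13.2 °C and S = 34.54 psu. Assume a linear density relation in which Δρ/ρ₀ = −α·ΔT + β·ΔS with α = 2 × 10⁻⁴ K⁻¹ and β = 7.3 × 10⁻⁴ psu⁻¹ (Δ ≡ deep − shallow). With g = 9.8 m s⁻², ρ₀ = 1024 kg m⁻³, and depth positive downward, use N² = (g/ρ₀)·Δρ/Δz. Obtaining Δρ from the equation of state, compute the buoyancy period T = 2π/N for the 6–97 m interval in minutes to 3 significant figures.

6.66 min

ΔT = -12.2 K, ΔS = -0.20 psu (deep − shallow).
Δρ/ρ₀ = −αΔT + βΔS = 2.44 × 10⁻³ − 1.46 × 10⁻⁴ = 2.294 × 10⁻³, so Δρ ≈ 2.349 kg m⁻³.
N² = (g/ρ₀)·Δρ/Δz = g·(Δρ/ρ₀)/Δz = 9.8 × 2.294 × 10⁻³ / 91 = 2.4705 × 10⁻⁴ s⁻².
N = √(2.4705 × 10⁻⁴) = 0.015718 rad s⁻¹ → T = 2π/N = 399.74 s = 6.6623 min ≈ 6.66 min.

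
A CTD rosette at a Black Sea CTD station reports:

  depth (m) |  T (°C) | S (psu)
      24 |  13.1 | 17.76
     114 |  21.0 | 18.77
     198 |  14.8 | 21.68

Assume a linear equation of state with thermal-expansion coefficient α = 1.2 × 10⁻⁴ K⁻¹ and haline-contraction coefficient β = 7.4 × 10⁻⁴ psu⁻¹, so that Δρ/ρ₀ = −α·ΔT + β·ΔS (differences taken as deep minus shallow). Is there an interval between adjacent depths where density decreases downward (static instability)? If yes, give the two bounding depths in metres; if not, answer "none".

Evaluate Δρ/ρ₀ = −αΔT + βΔS across each adjacent pair:
  24–114 m: −αΔT+βΔS = −(1.2 × 10⁻⁴)(+7.9)+(7.4 × 10⁻⁴)(+1.01) = -2.0 × 10⁻⁴ → UNSTABLE
  114–198 m: −αΔT+βΔS = −(1.2 × 10⁻⁴)(-6.2)+(7.4 × 10⁻⁴)(+2.91) = 2.9 × 10⁻³ → stable
The 24–114 m interval has Δρ < 0: lighter water underlies denser water.

24–114 m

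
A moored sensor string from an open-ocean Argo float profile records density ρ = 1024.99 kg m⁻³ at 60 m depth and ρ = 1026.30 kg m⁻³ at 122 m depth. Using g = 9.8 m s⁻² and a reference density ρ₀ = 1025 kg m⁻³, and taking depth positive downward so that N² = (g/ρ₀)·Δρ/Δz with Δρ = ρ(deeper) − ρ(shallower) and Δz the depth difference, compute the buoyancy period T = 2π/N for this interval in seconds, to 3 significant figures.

442 s

Δρ = 1026.30 − 1024.99 = 1.31 kg m⁻³ over Δz = 122 − 60 = 62 m.
N² = (9.8/1025) × (1.31/62) = 2.0201 × 10⁻⁴ s⁻².
N = √(2.0201 × 10⁻⁴) = 0.014213 rad s⁻¹, so T = 2π/N = 442.07 s ≈ 442 s.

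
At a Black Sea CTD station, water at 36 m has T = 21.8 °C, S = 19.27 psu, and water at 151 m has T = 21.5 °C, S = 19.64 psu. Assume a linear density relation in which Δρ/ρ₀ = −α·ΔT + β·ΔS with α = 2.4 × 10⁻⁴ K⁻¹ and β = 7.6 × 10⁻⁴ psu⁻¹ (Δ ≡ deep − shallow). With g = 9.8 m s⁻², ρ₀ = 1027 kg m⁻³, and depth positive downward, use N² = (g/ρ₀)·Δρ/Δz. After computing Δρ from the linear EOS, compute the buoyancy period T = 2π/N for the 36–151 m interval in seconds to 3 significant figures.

ΔT = -0.3 K, ΔS = +0.37 psu (deep − shallow).
Δρ/ρ₀ = −αΔT + βΔS = 7.20 × 10⁻⁵ + 2.812 × 10⁻⁴ = 3.532 × 10⁻⁴, so Δρ ≈ 0.3627 kg m⁻³.
N² = (g/ρ₀)·Δρ/Δz = g·(Δρ/ρ₀)/Δz = 9.8 × 3.532 × 10⁻⁴ / 115 = 3.0099 × 10⁻⁵ s⁻².
N = √(3.0099 × 10⁻⁵) = 5.4863 × 10⁻³ rad s⁻¹ → T = 2π/N = 1.1453 × 10³ s ≈ 1.15 × 10³ s.

1.15 × 10³ s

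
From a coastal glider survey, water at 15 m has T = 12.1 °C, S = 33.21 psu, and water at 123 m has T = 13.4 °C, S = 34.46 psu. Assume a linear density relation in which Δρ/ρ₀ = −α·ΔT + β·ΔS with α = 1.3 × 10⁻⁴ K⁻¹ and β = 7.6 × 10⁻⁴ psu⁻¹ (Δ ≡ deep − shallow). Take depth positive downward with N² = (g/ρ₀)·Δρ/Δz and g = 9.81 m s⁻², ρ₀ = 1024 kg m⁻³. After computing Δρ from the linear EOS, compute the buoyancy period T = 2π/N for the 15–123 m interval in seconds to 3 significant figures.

746 s

ΔT = +1.3 K, ΔS = +1.25 psu (deep − shallow).
Δρ/ρ₀ = −αΔT + βΔS = -1.69 × 10⁻⁴ + 9.50 × 10⁻⁴ = 7.81 × 10⁻⁴, so Δρ ≈ 0.7997 kg m⁻³.
N² = (g/ρ₀)·Δρ/Δz = g·(Δρ/ρ₀)/Δz = 9.81 × 7.81 × 10⁻⁴ / 108 = 7.0941 × 10⁻⁵ s⁻².
N = √(7.0941 × 10⁻⁵) = 8.4226 × 10⁻³ rad s⁻¹ → T = 2π/N = 745.99 s ≈ 746 s.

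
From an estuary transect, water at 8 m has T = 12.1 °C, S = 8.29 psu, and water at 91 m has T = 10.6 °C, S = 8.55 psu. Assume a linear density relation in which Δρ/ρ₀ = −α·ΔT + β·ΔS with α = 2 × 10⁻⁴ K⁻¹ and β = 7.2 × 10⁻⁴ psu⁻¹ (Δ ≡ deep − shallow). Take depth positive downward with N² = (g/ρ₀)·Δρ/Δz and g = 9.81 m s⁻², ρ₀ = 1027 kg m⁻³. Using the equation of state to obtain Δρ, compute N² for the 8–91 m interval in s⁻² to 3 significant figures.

5.76 × 10⁻⁵ s⁻²

ΔT = -1.5 K, ΔS = +0.26 psu (deep − shallow).
Δρ/ρ₀ = −αΔT + βΔS = 3.00 × 10⁻⁴ + 1.872 × 10⁻⁴ = 4.872 × 10⁻⁴, so Δρ ≈ 0.5004 kg m⁻³.
N² = (g/ρ₀)·Δρ/Δz = g·(Δρ/ρ₀)/Δz = 9.81 × 4.872 × 10⁻⁴ / 83 = 5.7584 × 10⁻⁵ s⁻² ≈ 5.76 × 10⁻⁵ s⁻².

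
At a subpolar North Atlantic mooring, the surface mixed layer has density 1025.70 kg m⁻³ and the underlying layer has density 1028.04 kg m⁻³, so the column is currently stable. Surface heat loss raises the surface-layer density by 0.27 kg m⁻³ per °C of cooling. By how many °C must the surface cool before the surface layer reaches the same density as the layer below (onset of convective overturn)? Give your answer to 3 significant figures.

Density deficit of the surface layer: 1028.04 − 1025.70 = 2.34 kg m⁻³.
Required change = 2.34 / 0.27 = 8.67 °C.

8.67 °C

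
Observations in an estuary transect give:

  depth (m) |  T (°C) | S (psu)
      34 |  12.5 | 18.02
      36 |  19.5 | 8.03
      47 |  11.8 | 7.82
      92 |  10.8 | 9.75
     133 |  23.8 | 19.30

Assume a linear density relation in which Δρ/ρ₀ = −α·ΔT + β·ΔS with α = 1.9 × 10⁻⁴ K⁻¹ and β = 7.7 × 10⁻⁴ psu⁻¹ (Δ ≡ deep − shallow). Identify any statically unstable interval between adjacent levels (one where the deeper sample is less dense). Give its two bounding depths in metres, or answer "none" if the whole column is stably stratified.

Evaluate Δρ/ρ₀ = −αΔT + βΔS across each adjacent pair:
  34–36 m: −αΔT+βΔS = −(1.9 × 10⁻⁴)(+7.0)+(7.7 × 10⁻⁴)(-9.99) = -9.0 × 10⁻³ → UNSTABLE
  36–47 m: −αΔT+βΔS = −(1.9 × 10⁻⁴)(-7.7)+(7.7 × 10⁻⁴)(-0.21) = 1.3 × 10⁻³ → stable
  47–92 m: −αΔT+βΔS = −(1.9 × 10⁻⁴)(-1.0)+(7.7 × 10⁻⁴)(+1.93) = 1.7 × 10⁻³ → stable
  92–133 m: −αΔT+βΔS = −(1.9 × 10⁻⁴)(+13.0)+(7.7 × 10⁻⁴)(+9.55) = 4.9 × 10⁻³ → stable
The 34–36 m interval has Δρ < 0: lighter water underlies denser water.

34–36 m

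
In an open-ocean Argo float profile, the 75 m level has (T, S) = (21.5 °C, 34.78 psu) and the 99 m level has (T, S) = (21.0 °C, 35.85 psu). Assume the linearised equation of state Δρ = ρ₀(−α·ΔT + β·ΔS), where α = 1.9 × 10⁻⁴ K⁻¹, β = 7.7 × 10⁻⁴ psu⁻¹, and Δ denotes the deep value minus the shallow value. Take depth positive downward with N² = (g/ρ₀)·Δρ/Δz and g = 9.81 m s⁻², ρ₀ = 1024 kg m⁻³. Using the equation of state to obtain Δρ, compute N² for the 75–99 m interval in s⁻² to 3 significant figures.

3.76 × 10⁻⁴ s⁻²

ΔT = -0.5 K, ΔS = +1.07 psu (deep − shallow).
Δρ/ρ₀ = −αΔT + βΔS = 9.50 × 10⁻⁵ + 8.239 × 10⁻⁴ = 9.189 × 10⁻⁴, so Δρ ≈ 0.9410 kg m⁻³.
N² = (g/ρ₀)·Δρ/Δz = g·(Δρ/ρ₀)/Δz = 9.81 × 9.189 × 10⁻⁴ / 24 = 3.7560 × 10⁻⁴ s⁻² ≈ 3.76 × 10⁻⁴ s⁻².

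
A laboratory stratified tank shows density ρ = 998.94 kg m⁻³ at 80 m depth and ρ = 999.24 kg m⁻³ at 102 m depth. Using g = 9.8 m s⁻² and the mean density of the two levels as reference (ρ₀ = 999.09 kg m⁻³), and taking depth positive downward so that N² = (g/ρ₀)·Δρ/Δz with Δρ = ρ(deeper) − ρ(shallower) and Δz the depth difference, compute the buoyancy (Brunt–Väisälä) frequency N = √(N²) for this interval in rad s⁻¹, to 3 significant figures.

Δρ = 999.24 − 998.94 = 0.30 kg m⁻³ over Δz = 102 − 80 = 22 m.
N² = (9.8/999.09) × (0.30/22) = 1.3376 × 10⁻⁴ s⁻².
N = √(1.3376 × 10⁻⁴) = 0.011565 rad s⁻¹ ≈ 0.0116 rad s⁻¹.

0.0116 rad s⁻¹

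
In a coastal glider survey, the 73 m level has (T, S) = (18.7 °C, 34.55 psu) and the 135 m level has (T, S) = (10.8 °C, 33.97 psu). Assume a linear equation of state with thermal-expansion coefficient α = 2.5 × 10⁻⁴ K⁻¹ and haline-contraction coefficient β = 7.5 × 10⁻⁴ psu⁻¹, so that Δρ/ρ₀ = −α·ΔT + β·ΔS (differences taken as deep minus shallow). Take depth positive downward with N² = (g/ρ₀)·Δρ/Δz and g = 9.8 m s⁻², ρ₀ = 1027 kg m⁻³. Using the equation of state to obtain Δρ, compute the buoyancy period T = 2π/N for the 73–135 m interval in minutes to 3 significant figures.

6.71 min

ΔT = -7.9 K, ΔS = -0.58 psu (deep − shallow).
Δρ/ρ₀ = −αΔT + βΔS = 1.975 × 10⁻³ − 4.35 × 10⁻⁴ = 1.54 × 10⁻³, so Δρ ≈ 1.582 kg m⁻³.
N² = (g/ρ₀)·Δρ/Δz = g·(Δρ/ρ₀)/Δz = 9.8 × 1.54 × 10⁻³ / 62 = 2.4342 × 10⁻⁴ s⁻².
N = √(2.4342 × 10⁻⁴) = 0.015602 rad s⁻¹ → T = 2π/N = 402.72 s = 6.7120 min ≈ 6.71 min.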